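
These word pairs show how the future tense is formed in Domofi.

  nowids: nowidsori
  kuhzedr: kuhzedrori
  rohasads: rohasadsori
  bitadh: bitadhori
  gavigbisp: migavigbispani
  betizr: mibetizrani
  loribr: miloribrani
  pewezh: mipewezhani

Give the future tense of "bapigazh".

mibapigazhani

kuhzedr and betizr both end in -r yet inflect differently (kuhzedrori, mibetizrani), so the final letter is not what conditions the rule; the second-to-last letter is.
"bapigazh" has second-to-last letter 'z'. The stems whose second-to-last letter is 'z' (betizr → mibetizrani, pewezh → mipewezhani) add mi- … -ani around the stem.
So bapigazh → mibapigazhani.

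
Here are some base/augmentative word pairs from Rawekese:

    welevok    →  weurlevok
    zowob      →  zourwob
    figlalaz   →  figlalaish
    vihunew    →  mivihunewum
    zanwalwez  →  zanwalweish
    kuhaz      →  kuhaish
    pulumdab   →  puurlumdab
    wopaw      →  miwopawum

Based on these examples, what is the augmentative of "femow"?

mifemowum

wopaw and kuhaz both have last vowel 'a' yet inflect differently (miwopawum, kuhaish), so the last vowel is not what conditions the rule; the final letter is.
"femow" ends in -w. The stems ending in -w (wopaw → miwopawum, vihunew → mivihunewum) add mi- … -um around the stem.
So femow → mifemowum.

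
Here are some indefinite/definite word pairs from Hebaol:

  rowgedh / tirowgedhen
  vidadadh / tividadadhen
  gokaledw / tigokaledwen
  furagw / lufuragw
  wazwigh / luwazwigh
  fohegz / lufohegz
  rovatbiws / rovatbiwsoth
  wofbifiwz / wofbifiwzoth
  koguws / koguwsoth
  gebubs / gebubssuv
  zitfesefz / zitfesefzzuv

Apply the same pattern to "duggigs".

gokaledw and furagw both end in -w yet inflect differently (tigokaledwen, lufuragw), so the final letter is not what conditions the rule; the second-to-last letter is.
"duggigs" has second-to-last letter 'g'. The stems whose second-to-last letter is 'g' (furagw → lufuragw, wazwigh → luwazwigh, fohegz → lufohegz) add the prefix lu-.
So duggigs → luduggigs.

luduggigs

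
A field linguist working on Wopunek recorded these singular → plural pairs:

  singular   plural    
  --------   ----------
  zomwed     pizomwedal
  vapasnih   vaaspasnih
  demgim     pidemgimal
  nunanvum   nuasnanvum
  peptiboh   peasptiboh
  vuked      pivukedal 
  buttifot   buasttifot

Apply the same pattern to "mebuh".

demgim and nunanvum both end in -m yet inflect differently (pidemgimal, nuasnanvum), so the final letter is not what conditions the rule; the number of vowels is.
"mebuh" has 2 vowels. The stems with 2 vowels (zomwed → pizomwedal, demgim → pidemgimal, vuked → pivukedal) add pi- … -al around the stem.
The other pattern: stems with 3 vowels insert -as- after the first vowel.
So mebuh → pimebuhal.

pimebuhal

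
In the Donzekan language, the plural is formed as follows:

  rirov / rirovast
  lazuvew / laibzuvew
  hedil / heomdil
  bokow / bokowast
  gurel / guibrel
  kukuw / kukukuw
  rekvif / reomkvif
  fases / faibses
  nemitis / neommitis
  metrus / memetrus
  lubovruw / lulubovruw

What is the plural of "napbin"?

lazuvew and bokow both end in -w yet inflect differently (laibzuvew, bokowast), so the final letter is not what conditions the rule; the last vowel is.
"napbin" has last vowel 'i'. The stems whose last vowel is 'i' (rekvif → reomkvif, nemitis → neommitis, hedil → heomdil) insert -om- after the first vowel.
The other patterns: stems whose last vowel is 'e' insert -ib- after the first vowel; stems whose last vowel is 'o' add -ast; stems whose last vowel is 'u' repeat the first consonant+vowel as a prefix.
So napbin → naompbin.

naompbin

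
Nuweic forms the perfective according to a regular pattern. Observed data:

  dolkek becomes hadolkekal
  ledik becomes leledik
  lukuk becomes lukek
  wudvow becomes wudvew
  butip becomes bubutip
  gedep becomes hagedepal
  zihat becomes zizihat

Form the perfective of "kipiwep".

hakipiwepal

lukuk and dolkek both end in -k yet inflect differently (lukek, hadolkekal), so the final letter is not what conditions the rule; the last vowel is.
"kipiwep" has last vowel 'e'. The stems whose last vowel is 'e' (gedep → hagedepal, dolkek → hadolkekal) add ha- … -al around the stem.
The other patterns: stems whose last vowel is 'o' or 'u' change the last vowel to 'e'; stems whose last vowel is 'a' or 'i' repeat the first consonant+vowel as a prefix.
So kipiwep → hakipiwepal.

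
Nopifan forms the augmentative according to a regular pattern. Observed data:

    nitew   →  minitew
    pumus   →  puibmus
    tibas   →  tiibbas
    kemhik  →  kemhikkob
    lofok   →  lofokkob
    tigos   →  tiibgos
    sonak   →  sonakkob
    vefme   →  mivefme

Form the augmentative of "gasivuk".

"gasivuk" ends in -k. The stems ending in -k (lofok → lofokkob, kemhik → kemhikkob, sonak → sonakkob) double the final consonant and add -ob.
The other patterns: stems ending in -s insert -ib- after the first vowel; stems ending in -e or -w add the prefix mi-.
So gasivuk → gasivukkob.

gasivukkob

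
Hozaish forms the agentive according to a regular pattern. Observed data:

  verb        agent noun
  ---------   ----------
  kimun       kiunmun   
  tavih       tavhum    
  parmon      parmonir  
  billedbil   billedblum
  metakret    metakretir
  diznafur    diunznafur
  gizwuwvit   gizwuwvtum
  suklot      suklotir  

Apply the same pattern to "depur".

gizwuwvit and metakret both end in -t yet inflect differently (gizwuwvtum, metakretir), so the final letter is not what conditions the rule; the last vowel is.
"depur" has last vowel 'u'. The stems whose last vowel is 'u' (kimun → kiunmun, diznafur → diunznafur) insert -un- after the first vowel.
The other patterns: stems whose last vowel is 'i' delete the last vowel and add -um; stems whose last vowel is 'e' or 'o' add -ir.
So depur → deunpur.

deunpur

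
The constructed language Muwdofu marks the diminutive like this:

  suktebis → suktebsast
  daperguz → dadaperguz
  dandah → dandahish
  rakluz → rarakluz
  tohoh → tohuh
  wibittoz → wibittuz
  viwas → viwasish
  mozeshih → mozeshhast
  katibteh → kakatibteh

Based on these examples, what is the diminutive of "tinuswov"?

dandah and mozeshih both end in -h yet inflect differently (dandahish, mozeshhast), so the final letter is not what conditions the rule; the last vowel is.
"tinuswov" has last vowel 'o'. The stems whose last vowel is 'o' (tohoh → tohuh, wibittoz → wibittuz) change the last vowel to 'u'.
So tinuswov → tinuswuv.

tinuswuv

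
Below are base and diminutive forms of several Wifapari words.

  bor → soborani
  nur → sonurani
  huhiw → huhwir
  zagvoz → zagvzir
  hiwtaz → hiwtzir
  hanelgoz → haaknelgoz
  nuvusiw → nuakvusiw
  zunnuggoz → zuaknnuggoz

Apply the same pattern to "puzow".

puzwir

"puzow" has 2 vowels. The stems with 2 vowels (huhiw → huhwir, zagvoz → zagvzir, hiwtaz → hiwtzir) delete the last vowel and add -ir.
So puzow → puzwir.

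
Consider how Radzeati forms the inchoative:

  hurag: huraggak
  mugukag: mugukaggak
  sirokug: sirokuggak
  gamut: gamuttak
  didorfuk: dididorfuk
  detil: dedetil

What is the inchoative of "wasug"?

"wasug" ends in -g. The stems ending in -g (hurag → huraggak, mugukag → mugukaggak, sirokug → sirokuggak) double the final consonant and add -ak.
The other pattern: stems ending in -k or -l repeat the first consonant+vowel as a prefix.
So wasug → wasuggak.

wasuggak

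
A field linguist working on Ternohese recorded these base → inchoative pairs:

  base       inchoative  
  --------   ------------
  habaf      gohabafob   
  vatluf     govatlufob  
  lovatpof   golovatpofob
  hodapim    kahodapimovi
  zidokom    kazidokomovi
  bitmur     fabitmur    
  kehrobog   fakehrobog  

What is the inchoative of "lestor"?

falestor

lovatpof and zidokom both have last vowel 'o' yet inflect differently (golovatpofob, kazidokomovi), so the last vowel is not what conditions the rule; the final letter is.
"lestor" ends in -r. The one such stem in the data (bitmur → fabitmur) adds the prefix fa-, so the same rule applies.
The other patterns: stems ending in -f add go- … -ob around the stem; stems ending in -m add ka- … -ovi around the stem.
So lestor → falestor.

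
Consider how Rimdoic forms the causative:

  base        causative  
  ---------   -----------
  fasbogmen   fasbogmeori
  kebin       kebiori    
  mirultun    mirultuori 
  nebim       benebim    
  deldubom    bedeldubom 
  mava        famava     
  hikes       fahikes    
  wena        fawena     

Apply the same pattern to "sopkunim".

besopkunim

kebin and nebim both have last vowel 'i' yet inflect differently (kebiori, benebim), so the last vowel is not what conditions the rule; the final letter is.
"sopkunim" ends in -m. The stems ending in -m (nebim → benebim, deldubom → bedeldubom) add the prefix be-.
The other patterns: stems ending in -n drop the final letter and add -ori; stems ending in -a or -s add the prefix fa-.
So sopkunim → besopkunim.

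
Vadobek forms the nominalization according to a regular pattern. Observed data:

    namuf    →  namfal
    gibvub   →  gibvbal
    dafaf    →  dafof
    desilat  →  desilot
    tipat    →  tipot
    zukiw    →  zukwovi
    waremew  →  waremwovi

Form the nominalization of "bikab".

bikob

namuf and dafaf both end in -f yet inflect differently (namfal, dafof), so the final letter is not what conditions the rule; the last vowel is.
"bikab" has last vowel 'a'. The stems whose last vowel is 'a' (dafaf → dafof, desilat → desilot, tipat → tipot) change the last vowel to 'o'.
The other patterns: stems whose last vowel is 'u' delete the last vowel and add -al; stems whose last vowel is 'e' or 'i' delete the last vowel and add -ovi.
So bikab → bikob.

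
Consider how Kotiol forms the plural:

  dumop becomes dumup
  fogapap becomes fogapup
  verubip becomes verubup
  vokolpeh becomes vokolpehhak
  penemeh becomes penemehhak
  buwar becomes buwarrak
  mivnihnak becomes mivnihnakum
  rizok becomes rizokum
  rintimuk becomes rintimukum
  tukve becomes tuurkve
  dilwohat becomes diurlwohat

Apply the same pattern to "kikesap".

fogapap and buwar both have last vowel 'a' yet inflect differently (fogapup, buwarrak), so the last vowel is not what conditions the rule; the final letter is.
"kikesap" ends in -p. The stems ending in -p (dumop → dumup, fogapap → fogapup, verubip → verubup) change the last vowel to 'u'.
The other patterns: stems ending in -h or -r double the final consonant and add -ak; stems ending in -k add -um; stems ending in -e or -t insert -ur- after the first vowel.
So kikesap → kikesup.

kikesup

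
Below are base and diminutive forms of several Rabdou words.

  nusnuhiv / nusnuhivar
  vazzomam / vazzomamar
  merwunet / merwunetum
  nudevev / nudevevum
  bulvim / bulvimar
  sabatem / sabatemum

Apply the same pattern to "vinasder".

sabatem and bulvim both end in -m yet inflect differently (sabatemum, bulvimar), so the final letter is not what conditions the rule; the last vowel is.
"vinasder" has last vowel 'e'. The stems whose last vowel is 'e' (merwunet → merwunetum, nudevev → nudevevum, sabatem → sabatemum) add -um.
The other pattern: stems whose last vowel is 'a' or 'i' add -ar.
So vinasder → vinasderum.

vinasderum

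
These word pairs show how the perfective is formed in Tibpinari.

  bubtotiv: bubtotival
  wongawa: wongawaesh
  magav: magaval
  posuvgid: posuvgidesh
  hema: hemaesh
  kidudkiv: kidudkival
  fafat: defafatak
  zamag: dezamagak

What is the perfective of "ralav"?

ralaval

wongawa and zamag both have last vowel 'a' yet inflect differently (wongawaesh, dezamagak), so the last vowel is not what conditions the rule; the final letter is.
"ralav" ends in -v. The stems ending in -v (bubtotiv → bubtotival, kidudkiv → kidudkival, magav → magaval) add -al.
So ralav → ralaval.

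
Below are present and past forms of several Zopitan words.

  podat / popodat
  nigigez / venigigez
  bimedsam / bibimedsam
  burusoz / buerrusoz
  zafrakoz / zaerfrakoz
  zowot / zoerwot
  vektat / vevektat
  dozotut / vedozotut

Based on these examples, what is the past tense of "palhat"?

"palhat" has last vowel 'a'. The stems whose last vowel is 'a' (bimedsam → bibimedsam, vektat → vevektat, podat → popodat) repeat the first consonant+vowel as a prefix.
So palhat → papalhat.

papalhat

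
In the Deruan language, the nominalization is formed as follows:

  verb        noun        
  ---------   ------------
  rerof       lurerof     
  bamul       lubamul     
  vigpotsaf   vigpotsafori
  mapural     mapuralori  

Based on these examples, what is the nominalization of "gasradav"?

vigpotsaf and rerof both end in -f yet inflect differently (vigpotsafori, lurerof), so the final letter is not what conditions the rule; the last vowel is.
"gasradav" has last vowel 'a'. The stems whose last vowel is 'a' (vigpotsaf → vigpotsafori, mapural → mapuralori) add -ori.
So gasradav → gasradavori.

gasradavori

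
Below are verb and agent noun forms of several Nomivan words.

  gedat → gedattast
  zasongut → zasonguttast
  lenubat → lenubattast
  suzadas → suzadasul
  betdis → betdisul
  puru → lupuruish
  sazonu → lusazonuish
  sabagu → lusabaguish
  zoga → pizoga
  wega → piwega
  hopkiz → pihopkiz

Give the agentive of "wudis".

gedat and suzadas both have last vowel 'a' yet inflect differently (gedattast, suzadasul), so the last vowel is not what conditions the rule; the final letter is.
"wudis" ends in -s. The stems ending in -s (suzadas → suzadasul, betdis → betdisul) add -ul.
So wudis → wudisul.

wudisul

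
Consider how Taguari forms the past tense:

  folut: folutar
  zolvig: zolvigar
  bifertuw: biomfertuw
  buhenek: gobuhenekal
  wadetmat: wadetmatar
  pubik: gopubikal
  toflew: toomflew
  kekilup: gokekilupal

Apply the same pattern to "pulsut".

bifertuw and folut both have last vowel 'u' yet inflect differently (biomfertuw, folutar), so the last vowel is not what conditions the rule; the final letter is.
"pulsut" ends in -t. The stems ending in -t (folut → folutar, wadetmat → wadetmatar) add -ar.
So pulsut → pulsutar.

pulsutar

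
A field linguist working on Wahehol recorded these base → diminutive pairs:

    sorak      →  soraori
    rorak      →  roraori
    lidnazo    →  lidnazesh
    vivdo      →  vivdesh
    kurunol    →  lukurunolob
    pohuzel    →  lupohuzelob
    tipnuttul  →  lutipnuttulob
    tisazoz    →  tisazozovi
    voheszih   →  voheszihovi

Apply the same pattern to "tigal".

lidnazo and kurunol both have last vowel 'o' yet inflect differently (lidnazesh, lukurunolob), so the last vowel is not what conditions the rule; the final letter is.
"tigal" ends in -l. The stems ending in -l (kurunol → lukurunolob, pohuzel → lupohuzelob, tipnuttul → lutipnuttulob) add lu- … -ob around the stem.
So tigal → lutigalob.

lutigalob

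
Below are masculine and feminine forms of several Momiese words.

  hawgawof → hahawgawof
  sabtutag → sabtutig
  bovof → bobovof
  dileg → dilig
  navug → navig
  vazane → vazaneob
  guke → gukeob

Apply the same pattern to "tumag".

tumig

"tumag" ends in -g. The stems ending in -g (navug → navig, sabtutag → sabtutig, dileg → dilig) change the last vowel to 'i'.
So tumag → tumig.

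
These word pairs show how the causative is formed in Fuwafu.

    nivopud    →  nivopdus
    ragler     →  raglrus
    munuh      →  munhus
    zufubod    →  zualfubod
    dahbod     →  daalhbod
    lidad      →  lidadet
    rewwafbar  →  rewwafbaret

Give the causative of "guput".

guptus

"guput" has last vowel 'u'. The stems whose last vowel is 'u' (nivopud → nivopdus, munuh → munhus) delete the last vowel and add -us.
So guput → guptus.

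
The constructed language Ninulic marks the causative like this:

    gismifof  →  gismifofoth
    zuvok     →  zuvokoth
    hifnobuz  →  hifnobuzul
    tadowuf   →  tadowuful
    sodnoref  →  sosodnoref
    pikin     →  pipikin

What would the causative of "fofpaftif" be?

fofofpaftif

gismifof and tadowuf both end in -f yet inflect differently (gismifofoth, tadowuful), so the final letter is not what conditions the rule; the last vowel is.
"fofpaftif" has last vowel 'i'. The one such stem in the data (pikin → pipikin) repeats the first consonant+vowel as a prefix (as does sodnoref), so the same rule applies.
The other patterns: stems whose last vowel is 'o' add -oth; stems whose last vowel is 'u' add -ul.
So fofpaftif → fofofpaftif.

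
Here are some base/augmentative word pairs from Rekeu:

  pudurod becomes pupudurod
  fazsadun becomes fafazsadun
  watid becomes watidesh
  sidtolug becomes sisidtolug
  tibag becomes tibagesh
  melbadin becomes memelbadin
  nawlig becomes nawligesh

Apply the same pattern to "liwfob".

sidtolug and tibag both end in -g yet inflect differently (sisidtolug, tibagesh), so the final letter is not what conditions the rule; the number of vowels is.
"liwfob" has 2 vowels. The stems with 2 vowels (tibag → tibagesh, nawlig → nawligesh, watid → watidesh) add -esh.
The other pattern: stems with 3 vowels repeat the first consonant+vowel as a prefix.
So liwfob → liwfobesh.

liwfobesh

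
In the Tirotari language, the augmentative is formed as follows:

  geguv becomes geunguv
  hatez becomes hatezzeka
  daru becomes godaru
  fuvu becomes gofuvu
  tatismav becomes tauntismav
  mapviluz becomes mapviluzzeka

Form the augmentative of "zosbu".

gozosbu

"zosbu" ends in -u. The stems ending in -u (daru → godaru, fuvu → gofuvu) add the prefix go-.
The other patterns: stems ending in -v insert -un- after the first vowel; stems ending in -z double the final consonant and add -eka.
So zosbu → gozosbu.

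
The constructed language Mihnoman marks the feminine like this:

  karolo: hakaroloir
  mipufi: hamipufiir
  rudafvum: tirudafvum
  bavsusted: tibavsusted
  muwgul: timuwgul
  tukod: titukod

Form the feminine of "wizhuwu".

hawizhuwuir

tukod and karolo both have last vowel 'o' yet inflect differently (titukod, hakaroloir), so the last vowel is not what conditions the rule; whether the stem ends in a vowel or a consonant is.
"wizhuwu" ends in a vowel. The stems ending in a vowel (karolo → hakaroloir, mipufi → hamipufiir) add ha- … -ir around the stem.
The other pattern: stems ending in a consonant add the prefix ti-.
So wizhuwu → hawizhuwuir.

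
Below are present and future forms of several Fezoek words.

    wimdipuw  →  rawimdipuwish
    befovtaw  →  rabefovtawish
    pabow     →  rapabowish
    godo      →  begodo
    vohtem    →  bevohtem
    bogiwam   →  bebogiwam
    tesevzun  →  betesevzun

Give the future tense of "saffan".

besaffan

pabow and godo both have last vowel 'o' yet inflect differently (rapabowish, begodo), so the last vowel is not what conditions the rule; the final letter is.
"saffan" ends in -n. The one such stem in the data (tesevzun → betesevzun) adds the prefix be-, so the same rule applies.
The other pattern: stems ending in -w add ra- … -ish around the stem.
So saffan → besaffan.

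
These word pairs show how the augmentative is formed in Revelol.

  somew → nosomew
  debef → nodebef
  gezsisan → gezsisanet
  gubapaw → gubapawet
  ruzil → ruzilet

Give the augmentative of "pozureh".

nopozureh

somew and gubapaw both end in -w yet inflect differently (nosomew, gubapawet), so the final letter is not what conditions the rule; the last vowel is.
"pozureh" has last vowel 'e'. The stems whose last vowel is 'e' (somew → nosomew, debef → nodebef) add the prefix no-.
So pozureh → nopozureh.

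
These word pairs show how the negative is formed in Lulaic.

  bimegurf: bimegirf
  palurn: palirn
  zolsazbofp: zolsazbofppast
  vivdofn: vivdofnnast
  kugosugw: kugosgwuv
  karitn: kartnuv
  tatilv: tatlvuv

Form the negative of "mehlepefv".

palurn and vivdofn both end in -n yet inflect differently (palirn, vivdofnnast), so the final letter is not what conditions the rule; the second-to-last letter is.
"mehlepefv" has second-to-last letter 'f'. The stems whose second-to-last letter is 'f' (zolsazbofp → zolsazbofppast, vivdofn → vivdofnnast) double the final consonant and add -ast.
So mehlepefv → mehlepefvvast.

mehlepefvvast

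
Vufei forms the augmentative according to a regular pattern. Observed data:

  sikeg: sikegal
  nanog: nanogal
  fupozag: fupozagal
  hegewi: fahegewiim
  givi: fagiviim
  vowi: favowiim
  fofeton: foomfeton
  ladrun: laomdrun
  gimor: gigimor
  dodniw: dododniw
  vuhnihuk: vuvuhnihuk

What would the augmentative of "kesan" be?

nanog and fofeton both have last vowel 'o' yet inflect differently (nanogal, foomfeton), so the last vowel is not what conditions the rule; the final letter is.
"kesan" ends in -n. The stems ending in -n (fofeton → foomfeton, ladrun → laomdrun) insert -om- after the first vowel.
The other patterns: stems ending in -g add -al; stems ending in -i add fa- … -im around the stem; stems ending in -k, -r or -w repeat the first consonant+vowel as a prefix.
So kesan → keomsan.

keomsan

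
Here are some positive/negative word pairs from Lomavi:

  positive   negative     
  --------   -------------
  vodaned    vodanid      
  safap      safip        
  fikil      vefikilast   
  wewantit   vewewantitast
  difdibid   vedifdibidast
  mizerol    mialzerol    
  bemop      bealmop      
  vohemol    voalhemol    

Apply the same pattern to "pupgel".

pupgil

"pupgel" has last vowel 'e'. The one such stem in the data (vodaned → vodanid) changes the last vowel to 'i' (as does safap), so the same rule applies.
The other patterns: stems whose last vowel is 'i' add ve- … -ast around the stem; stems whose last vowel is 'o' insert -al- after the first vowel.
So pupgel → pupgil.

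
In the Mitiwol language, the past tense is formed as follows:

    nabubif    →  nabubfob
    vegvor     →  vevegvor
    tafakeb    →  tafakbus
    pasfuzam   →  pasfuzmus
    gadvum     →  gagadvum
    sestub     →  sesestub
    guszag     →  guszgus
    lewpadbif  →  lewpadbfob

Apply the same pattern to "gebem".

sestub and tafakeb both end in -b yet inflect differently (sesestub, tafakbus), so the final letter is not what conditions the rule; the last vowel is.
"gebem" has last vowel 'e'. The one such stem in the data (tafakeb → tafakbus) deletes the last vowel and adds -us (as do guszag, pasfuzam), so the same rule applies.
So gebem → gebmus.

gebmus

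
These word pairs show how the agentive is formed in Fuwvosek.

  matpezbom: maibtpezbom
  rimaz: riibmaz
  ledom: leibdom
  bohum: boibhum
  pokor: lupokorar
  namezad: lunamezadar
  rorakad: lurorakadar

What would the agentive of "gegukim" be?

matpezbom and pokor both have last vowel 'o' yet inflect differently (maibtpezbom, lupokorar), so the last vowel is not what conditions the rule; the final letter is.
"gegukim" ends in -m. The stems ending in -m (matpezbom → maibtpezbom, ledom → leibdom, bohum → boibhum) insert -ib- after the first vowel.
The other pattern: stems ending in -d or -r add lu- … -ar around the stem.
So gegukim → geibgukim.

geibgukim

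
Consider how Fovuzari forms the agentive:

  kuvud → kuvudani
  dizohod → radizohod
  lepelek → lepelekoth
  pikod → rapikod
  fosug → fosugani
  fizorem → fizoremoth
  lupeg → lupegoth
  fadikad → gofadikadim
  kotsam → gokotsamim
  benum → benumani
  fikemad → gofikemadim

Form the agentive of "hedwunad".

pikod and kuvud both end in -d yet inflect differently (rapikod, kuvudani), so the final letter is not what conditions the rule; the last vowel is.
"hedwunad" has last vowel 'a'. The stems whose last vowel is 'a' (fadikad → gofadikadim, fikemad → gofikemadim, kotsam → gokotsamim) add go- … -im around the stem.
So hedwunad → gohedwunadim.

gohedwunadim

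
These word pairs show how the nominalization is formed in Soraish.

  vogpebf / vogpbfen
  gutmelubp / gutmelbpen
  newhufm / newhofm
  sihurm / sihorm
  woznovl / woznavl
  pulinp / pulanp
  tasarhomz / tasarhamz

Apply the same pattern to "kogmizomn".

gutmelubp and pulinp both end in -p yet inflect differently (gutmelbpen, pulanp), so the final letter is not what conditions the rule; the second-to-last letter is.
"kogmizomn" has second-to-last letter 'm'. The one such stem in the data (tasarhomz → tasarhamz) changes the last vowel to 'a' (as do woznovl, pulinp), so the same rule applies.
The other patterns: stems whose second-to-last letter is 'b' delete the last vowel and add -en; stems whose second-to-last letter is 'f' or 'r' change the last vowel to 'o'.
So kogmizomn → kogmizamn.

kogmizamn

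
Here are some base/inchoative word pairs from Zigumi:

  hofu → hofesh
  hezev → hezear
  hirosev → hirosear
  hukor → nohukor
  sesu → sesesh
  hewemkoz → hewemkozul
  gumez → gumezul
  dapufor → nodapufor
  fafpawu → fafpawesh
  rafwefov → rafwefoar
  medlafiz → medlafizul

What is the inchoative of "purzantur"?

nopurzantur

rafwefov and hewemkoz both have last vowel 'o' yet inflect differently (rafwefoar, hewemkozul), so the last vowel is not what conditions the rule; the final letter is.
"purzantur" ends in -r. The stems ending in -r (dapufor → nodapufor, hukor → nohukor) add the prefix no-.
So purzantur → nopurzantur.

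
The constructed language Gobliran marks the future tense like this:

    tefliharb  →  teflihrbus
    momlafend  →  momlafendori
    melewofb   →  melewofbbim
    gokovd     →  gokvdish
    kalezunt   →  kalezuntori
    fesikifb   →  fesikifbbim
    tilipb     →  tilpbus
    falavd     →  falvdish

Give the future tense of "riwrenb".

riwrenbori

falavd and momlafend both end in -d yet inflect differently (falvdish, momlafendori), so the final letter is not what conditions the rule; the second-to-last letter is.
"riwrenb" has second-to-last letter 'n'. The stems whose second-to-last letter is 'n' (kalezunt → kalezuntori, momlafend → momlafendori) add -ori.
The other patterns: stems whose second-to-last letter is 'v' delete the last vowel and add -ish; stems whose second-to-last letter is 'f' double the final consonant and add -im; stems whose second-to-last letter is 'p' or 'r' delete the last vowel and add -us.
So riwrenb → riwrenbori.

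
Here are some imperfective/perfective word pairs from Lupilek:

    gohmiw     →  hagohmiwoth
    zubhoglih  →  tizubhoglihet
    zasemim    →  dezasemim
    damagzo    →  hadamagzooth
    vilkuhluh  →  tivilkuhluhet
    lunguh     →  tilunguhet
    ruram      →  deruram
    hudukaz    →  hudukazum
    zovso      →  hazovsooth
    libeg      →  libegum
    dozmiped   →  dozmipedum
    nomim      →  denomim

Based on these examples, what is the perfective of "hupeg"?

hupegum

"hupeg" ends in -g. The one such stem in the data (libeg → libegum) adds -um, so the same rule applies.
The other patterns: stems ending in -m add the prefix de-; stems ending in -o or -w add ha- … -oth around the stem; stems ending in -h add ti- … -et around the stem.
So hupeg → hupegum.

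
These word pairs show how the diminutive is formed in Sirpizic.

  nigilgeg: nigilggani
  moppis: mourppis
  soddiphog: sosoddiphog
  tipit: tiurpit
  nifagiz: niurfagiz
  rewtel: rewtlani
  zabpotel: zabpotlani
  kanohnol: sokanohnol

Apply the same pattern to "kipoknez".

"kipoknez" has last vowel 'e'. The stems whose last vowel is 'e' (zabpotel → zabpotlani, rewtel → rewtlani, nigilgeg → nigilggani) delete the last vowel and add -ani.
So kipoknez → kipoknzani.

kipoknzani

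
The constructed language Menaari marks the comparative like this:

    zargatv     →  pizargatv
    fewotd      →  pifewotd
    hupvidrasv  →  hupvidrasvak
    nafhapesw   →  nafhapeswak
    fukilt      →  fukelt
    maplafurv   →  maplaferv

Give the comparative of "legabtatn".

"legabtatn" has second-to-last letter 't'. The stems whose second-to-last letter is 't' (zargatv → pizargatv, fewotd → pifewotd) add the prefix pi-.
The other patterns: stems whose second-to-last letter is 's' add -ak; stems whose second-to-last letter is 'l' or 'r' change the last vowel to 'e'.
So legabtatn → pilegabtatn.

pilegabtatn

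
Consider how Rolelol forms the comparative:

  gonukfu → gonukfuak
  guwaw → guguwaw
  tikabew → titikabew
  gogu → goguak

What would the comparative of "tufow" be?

guwaw and gogu both begin with g- yet inflect differently (guguwaw, goguak), so the first letter is not what conditions the rule; whether the stem ends in a vowel or a consonant is.
"tufow" ends in a consonant. The stems ending in a consonant (tikabew → titikabew, guwaw → guguwaw) repeat the first consonant+vowel as a prefix.
The other pattern: stems ending in a vowel add -ak.
So tufow → tutufow.

tutufow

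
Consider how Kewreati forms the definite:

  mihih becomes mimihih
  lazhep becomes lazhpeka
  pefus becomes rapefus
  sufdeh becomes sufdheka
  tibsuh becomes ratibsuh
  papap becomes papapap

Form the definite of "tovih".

totovih

"tovih" has last vowel 'i'. The one such stem in the data (mihih → mimihih) repeats the first consonant+vowel as a prefix (as does papap), so the same rule applies.
The other patterns: stems whose last vowel is 'u' add the prefix ra-; stems whose last vowel is 'e' delete the last vowel and add -eka.
So tovih → totovih.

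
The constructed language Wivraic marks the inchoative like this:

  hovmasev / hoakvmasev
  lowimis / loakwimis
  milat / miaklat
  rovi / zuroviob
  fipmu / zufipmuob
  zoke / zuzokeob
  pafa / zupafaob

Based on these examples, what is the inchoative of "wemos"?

lowimis and rovi both have last vowel 'i' yet inflect differently (loakwimis, zuroviob), so the last vowel is not what conditions the rule; whether the stem ends in a vowel or a consonant is.
"wemos" ends in a consonant. The stems ending in a consonant (hovmasev → hoakvmasev, lowimis → loakwimis, milat → miaklat) insert -ak- after the first vowel.
The other pattern: stems ending in a vowel add zu- … -ob around the stem.
So wemos → weakmos.

weakmos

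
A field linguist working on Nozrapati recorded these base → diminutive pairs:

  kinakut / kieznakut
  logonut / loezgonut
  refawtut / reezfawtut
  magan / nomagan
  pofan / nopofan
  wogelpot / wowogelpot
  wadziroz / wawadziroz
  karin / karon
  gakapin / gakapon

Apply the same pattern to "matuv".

maeztuv

kinakut and wogelpot both end in -t yet inflect differently (kieznakut, wowogelpot), so the final letter is not what conditions the rule; the last vowel is.
"matuv" has last vowel 'u'. The stems whose last vowel is 'u' (kinakut → kieznakut, logonut → loezgonut, refawtut → reezfawtut) insert -ez- after the first vowel.
So matuv → maeztuv.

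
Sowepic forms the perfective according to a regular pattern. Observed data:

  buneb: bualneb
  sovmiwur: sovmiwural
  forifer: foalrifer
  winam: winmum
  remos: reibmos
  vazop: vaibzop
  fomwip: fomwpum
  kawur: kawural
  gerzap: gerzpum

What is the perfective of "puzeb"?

pualzeb

"puzeb" has last vowel 'e'. The stems whose last vowel is 'e' (buneb → bualneb, forifer → foalrifer) insert -al- after the first vowel.
The other patterns: stems whose last vowel is 'o' insert -ib- after the first vowel; stems whose last vowel is 'a' or 'i' delete the last vowel and add -um; stems whose last vowel is 'u' add -al.
So puzeb → pualzeb.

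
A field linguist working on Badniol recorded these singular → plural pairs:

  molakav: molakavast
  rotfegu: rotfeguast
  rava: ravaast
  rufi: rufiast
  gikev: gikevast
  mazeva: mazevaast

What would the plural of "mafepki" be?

Every pair shown (molakav → molakavast, rotfegu → rotfeguast, rava → ravaast, …) follows the same rule: add -ast.
So mafepki → mafepkiast.

mafepkiast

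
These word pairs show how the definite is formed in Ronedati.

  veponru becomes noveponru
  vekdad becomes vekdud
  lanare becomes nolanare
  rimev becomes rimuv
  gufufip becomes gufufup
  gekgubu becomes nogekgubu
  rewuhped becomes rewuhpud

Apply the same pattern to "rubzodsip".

rubzodsup

lanare and rewuhped both have last vowel 'e' yet inflect differently (nolanare, rewuhpud), so the last vowel is not what conditions the rule; whether the stem ends in a vowel or a consonant is.
"rubzodsip" ends in a consonant. The stems ending in a consonant (gufufip → gufufup, rewuhped → rewuhpud, rimev → rimuv) change the last vowel to 'u'.
The other pattern: stems ending in a vowel add the prefix no-.
So rubzodsip → rubzodsup.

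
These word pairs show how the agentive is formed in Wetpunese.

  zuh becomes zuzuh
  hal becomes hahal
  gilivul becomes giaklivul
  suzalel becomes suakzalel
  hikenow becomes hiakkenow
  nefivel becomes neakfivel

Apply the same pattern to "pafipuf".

paakfipuf

"pafipuf" has 3 vowels. The stems with 3 vowels (gilivul → giaklivul, suzalel → suakzalel, hikenow → hiakkenow) insert -ak- after the first vowel.
The other pattern: stems with 1 vowel repeat the first consonant+vowel as a prefix.
So pafipuf → paakfipuf.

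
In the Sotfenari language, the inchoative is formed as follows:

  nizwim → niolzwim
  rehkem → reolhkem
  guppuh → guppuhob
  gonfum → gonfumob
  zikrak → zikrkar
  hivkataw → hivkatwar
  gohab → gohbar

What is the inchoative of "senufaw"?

"senufaw" has last vowel 'a'. The stems whose last vowel is 'a' (zikrak → zikrkar, hivkataw → hivkatwar, gohab → gohbar) delete the last vowel and add -ar.
So senufaw → senufwar.

senufwar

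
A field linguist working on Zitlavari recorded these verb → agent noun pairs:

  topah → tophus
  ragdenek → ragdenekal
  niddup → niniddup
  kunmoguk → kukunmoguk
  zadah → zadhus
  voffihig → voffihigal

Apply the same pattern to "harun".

kunmoguk and ragdenek both end in -k yet inflect differently (kukunmoguk, ragdenekal), so the final letter is not what conditions the rule; the last vowel is.
"harun" has last vowel 'u'. The stems whose last vowel is 'u' (niddup → niniddup, kunmoguk → kukunmoguk) repeat the first consonant+vowel as a prefix.
The other patterns: stems whose last vowel is 'a' delete the last vowel and add -us; stems whose last vowel is 'e' or 'i' add -al.
So harun → haharun.

haharun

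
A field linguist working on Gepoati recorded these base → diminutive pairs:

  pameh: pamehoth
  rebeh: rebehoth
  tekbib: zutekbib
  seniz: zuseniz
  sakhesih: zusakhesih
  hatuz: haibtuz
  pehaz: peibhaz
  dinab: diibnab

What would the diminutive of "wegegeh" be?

pameh and sakhesih both end in -h yet inflect differently (pamehoth, zusakhesih), so the final letter is not what conditions the rule; the last vowel is.
"wegegeh" has last vowel 'e'. The stems whose last vowel is 'e' (pameh → pamehoth, rebeh → rebehoth) add -oth.
So wegegeh → wegegehoth.

wegegehoth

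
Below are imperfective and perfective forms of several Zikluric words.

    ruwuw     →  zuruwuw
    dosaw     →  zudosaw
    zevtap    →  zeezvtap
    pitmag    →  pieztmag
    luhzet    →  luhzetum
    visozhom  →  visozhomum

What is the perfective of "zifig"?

"zifig" ends in -g. The one such stem in the data (pitmag → pieztmag) inserts -ez- after the first vowel (as does zevtap), so the same rule applies.
So zifig → ziezfig.

ziezfig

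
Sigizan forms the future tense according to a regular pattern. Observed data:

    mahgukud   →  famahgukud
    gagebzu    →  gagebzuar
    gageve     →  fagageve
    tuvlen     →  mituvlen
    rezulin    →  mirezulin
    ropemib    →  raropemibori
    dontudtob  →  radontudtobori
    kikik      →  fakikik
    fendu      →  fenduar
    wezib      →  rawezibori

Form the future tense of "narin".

minarin

rezulin and ropemib both have last vowel 'i' yet inflect differently (mirezulin, raropemibori), so the last vowel is not what conditions the rule; the final letter is.
"narin" ends in -n. The stems ending in -n (rezulin → mirezulin, tuvlen → mituvlen) add the prefix mi-.
The other patterns: stems ending in -u add -ar; stems ending in -b add ra- … -ori around the stem; stems ending in -d, -e or -k add the prefix fa-.
So narin → minarin.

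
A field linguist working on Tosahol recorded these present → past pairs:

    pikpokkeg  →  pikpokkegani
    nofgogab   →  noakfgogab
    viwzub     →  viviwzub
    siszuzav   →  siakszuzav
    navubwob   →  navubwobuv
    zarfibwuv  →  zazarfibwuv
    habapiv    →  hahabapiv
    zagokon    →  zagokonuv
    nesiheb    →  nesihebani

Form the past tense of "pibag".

piakbag

"pibag" has last vowel 'a'. The stems whose last vowel is 'a' (nofgogab → noakfgogab, siszuzav → siakszuzav) insert -ak- after the first vowel.
The other patterns: stems whose last vowel is 'e' add -ani; stems whose last vowel is 'i' or 'u' repeat the first consonant+vowel as a prefix; stems whose last vowel is 'o' add -uv.
So pibag → piakbag.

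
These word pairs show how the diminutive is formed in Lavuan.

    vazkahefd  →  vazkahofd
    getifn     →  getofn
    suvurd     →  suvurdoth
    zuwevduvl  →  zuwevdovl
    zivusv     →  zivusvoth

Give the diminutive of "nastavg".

vazkahefd and suvurd both end in -d yet inflect differently (vazkahofd, suvurdoth), so the final letter is not what conditions the rule; the second-to-last letter is.
"nastavg" has second-to-last letter 'v'. The one such stem in the data (zuwevduvl → zuwevdovl) changes the last vowel to 'o' (as do getifn, vazkahefd), so the same rule applies.
The other pattern: stems whose second-to-last letter is 'r' or 's' add -oth.
So nastavg → nastovg.

nastovg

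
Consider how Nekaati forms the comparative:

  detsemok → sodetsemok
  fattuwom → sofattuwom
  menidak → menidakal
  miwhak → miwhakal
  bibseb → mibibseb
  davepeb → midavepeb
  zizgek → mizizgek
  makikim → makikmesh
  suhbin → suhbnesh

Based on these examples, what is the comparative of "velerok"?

sovelerok

"velerok" has last vowel 'o'. The stems whose last vowel is 'o' (detsemok → sodetsemok, fattuwom → sofattuwom) add the prefix so-.
The other patterns: stems whose last vowel is 'a' add -al; stems whose last vowel is 'e' add the prefix mi-; stems whose last vowel is 'i' delete the last vowel and add -esh.
So velerok → sovelerok.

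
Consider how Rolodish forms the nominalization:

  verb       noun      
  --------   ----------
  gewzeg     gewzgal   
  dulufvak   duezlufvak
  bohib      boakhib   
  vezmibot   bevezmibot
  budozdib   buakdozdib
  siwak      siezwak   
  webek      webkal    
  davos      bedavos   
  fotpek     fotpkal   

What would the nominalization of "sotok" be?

besotok

dulufvak and webek both end in -k yet inflect differently (duezlufvak, webkal), so the final letter is not what conditions the rule; the last vowel is.
"sotok" has last vowel 'o'. The stems whose last vowel is 'o' (davos → bedavos, vezmibot → bevezmibot) add the prefix be-.
The other patterns: stems whose last vowel is 'i' insert -ak- after the first vowel; stems whose last vowel is 'a' insert -ez- after the first vowel; stems whose last vowel is 'e' delete the last vowel and add -al.
So sotok → besotok.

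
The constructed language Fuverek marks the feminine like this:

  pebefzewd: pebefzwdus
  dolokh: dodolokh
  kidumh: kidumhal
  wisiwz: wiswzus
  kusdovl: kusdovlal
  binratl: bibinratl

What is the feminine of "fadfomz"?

fadfomzal

binratl and kusdovl both end in -l yet inflect differently (bibinratl, kusdovlal), so the final letter is not what conditions the rule; the second-to-last letter is.
"fadfomz" has second-to-last letter 'm'. The one such stem in the data (kidumh → kidumhal) adds -al, so the same rule applies.
So fadfomz → fadfomzal.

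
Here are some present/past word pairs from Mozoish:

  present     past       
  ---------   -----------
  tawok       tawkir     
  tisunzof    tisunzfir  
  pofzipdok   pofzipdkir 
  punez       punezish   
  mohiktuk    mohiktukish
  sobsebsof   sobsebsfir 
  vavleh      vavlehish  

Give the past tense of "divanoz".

divanzir

pofzipdok and mohiktuk both end in -k yet inflect differently (pofzipdkir, mohiktukish), so the final letter is not what conditions the rule; the last vowel is.
"divanoz" has last vowel 'o'. The stems whose last vowel is 'o' (pofzipdok → pofzipdkir, sobsebsof → sobsebsfir, tisunzof → tisunzfir) delete the last vowel and add -ir.
The other pattern: stems whose last vowel is 'e' or 'u' add -ish.
So divanoz → divanzir.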